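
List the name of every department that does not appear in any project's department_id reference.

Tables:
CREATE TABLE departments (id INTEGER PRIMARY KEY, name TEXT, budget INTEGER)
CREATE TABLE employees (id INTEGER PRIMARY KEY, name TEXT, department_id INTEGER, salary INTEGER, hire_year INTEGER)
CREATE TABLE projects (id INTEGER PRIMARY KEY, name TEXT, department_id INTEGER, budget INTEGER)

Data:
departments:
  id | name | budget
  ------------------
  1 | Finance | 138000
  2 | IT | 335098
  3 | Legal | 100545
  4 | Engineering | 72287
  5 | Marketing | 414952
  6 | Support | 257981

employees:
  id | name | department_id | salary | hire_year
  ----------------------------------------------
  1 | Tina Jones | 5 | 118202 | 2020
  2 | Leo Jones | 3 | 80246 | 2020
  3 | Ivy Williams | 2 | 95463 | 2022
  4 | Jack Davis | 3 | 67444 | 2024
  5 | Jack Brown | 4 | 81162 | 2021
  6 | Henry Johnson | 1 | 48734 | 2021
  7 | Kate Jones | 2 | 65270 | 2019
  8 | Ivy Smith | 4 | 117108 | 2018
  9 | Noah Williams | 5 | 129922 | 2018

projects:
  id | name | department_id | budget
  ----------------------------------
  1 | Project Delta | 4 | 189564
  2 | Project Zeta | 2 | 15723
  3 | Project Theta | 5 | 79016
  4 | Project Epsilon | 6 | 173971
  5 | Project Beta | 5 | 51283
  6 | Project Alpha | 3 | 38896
SELECT p.name FROM departments p LEFT JOIN projects c ON c.department_id = p.id WHERE c.id IS NULL

Execution result:
Finance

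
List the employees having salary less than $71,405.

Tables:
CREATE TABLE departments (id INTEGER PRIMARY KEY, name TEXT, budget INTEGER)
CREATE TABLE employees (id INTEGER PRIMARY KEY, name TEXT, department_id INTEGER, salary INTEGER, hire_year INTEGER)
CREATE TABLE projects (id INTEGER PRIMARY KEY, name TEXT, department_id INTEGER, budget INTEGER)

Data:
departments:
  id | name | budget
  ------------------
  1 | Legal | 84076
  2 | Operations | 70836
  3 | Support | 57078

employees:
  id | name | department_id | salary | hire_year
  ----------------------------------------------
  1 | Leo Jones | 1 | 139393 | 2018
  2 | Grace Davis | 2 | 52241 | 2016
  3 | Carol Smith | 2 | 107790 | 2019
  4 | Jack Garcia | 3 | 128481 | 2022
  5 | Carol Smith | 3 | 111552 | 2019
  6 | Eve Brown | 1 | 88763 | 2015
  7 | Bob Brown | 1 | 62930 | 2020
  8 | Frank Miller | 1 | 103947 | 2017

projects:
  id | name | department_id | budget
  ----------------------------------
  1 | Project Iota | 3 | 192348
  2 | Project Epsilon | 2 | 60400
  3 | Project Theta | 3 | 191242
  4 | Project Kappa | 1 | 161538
SELECT name, salary FROM employees WHERE salary < 71405

Execution result:
name | salary
Grace Davis | 52241
Bob Brown | 62930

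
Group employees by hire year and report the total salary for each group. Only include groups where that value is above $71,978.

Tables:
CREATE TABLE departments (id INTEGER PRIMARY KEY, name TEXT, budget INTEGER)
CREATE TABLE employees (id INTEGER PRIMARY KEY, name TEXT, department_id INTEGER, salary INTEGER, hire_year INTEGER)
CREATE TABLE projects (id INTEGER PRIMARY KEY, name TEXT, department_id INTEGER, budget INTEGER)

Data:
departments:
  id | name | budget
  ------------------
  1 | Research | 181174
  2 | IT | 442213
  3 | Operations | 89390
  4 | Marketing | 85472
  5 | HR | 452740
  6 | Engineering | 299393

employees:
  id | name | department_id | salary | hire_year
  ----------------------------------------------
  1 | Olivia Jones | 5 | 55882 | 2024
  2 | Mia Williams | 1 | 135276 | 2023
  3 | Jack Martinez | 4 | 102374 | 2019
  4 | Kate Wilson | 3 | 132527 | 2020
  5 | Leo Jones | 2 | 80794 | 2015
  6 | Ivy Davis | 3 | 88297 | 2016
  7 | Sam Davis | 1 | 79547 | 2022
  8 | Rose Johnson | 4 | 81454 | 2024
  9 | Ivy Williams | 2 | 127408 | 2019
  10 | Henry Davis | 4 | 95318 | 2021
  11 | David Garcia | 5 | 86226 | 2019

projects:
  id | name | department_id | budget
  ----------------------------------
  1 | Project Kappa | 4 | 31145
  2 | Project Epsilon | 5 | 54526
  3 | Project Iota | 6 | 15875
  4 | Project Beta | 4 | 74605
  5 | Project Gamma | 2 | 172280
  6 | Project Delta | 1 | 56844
SELECT hire_year, SUM(salary) AS sum_salary FROM employees GROUP BY hire_year HAVING SUM(salary) > 71978

Execution result:
hire_year | sum_salary
2015 | 80794
2016 | 88297
2019 | 316008
2020 | 132527
2021 | 95318
2022 | 79547
2023 | 135276
2024 | 137336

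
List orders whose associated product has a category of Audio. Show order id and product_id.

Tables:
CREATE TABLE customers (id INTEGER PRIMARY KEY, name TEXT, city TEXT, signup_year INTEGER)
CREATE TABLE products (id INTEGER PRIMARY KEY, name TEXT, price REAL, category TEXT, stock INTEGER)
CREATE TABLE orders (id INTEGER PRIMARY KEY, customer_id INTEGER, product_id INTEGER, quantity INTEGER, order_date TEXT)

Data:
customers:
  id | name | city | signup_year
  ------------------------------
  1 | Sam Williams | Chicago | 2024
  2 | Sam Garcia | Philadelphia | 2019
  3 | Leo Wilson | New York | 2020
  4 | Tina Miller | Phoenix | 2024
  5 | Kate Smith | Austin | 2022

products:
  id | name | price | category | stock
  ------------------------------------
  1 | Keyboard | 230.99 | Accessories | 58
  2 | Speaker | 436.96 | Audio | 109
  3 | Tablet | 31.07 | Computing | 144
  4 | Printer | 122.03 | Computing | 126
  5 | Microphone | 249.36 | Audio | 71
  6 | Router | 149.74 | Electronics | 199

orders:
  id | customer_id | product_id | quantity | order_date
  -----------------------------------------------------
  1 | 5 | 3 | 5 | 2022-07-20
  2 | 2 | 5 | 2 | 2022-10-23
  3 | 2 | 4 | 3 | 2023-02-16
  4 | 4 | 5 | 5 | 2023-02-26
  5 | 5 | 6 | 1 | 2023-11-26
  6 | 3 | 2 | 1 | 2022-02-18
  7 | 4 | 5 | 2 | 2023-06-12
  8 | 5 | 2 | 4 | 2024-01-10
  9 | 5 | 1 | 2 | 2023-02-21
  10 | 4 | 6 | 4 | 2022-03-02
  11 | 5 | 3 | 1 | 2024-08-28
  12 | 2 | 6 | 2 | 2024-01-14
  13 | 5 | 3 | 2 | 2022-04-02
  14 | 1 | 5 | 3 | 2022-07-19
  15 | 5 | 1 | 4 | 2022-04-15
SELECT id, product_id FROM orders WHERE product_id IN (SELECT id FROM products WHERE category = 'Audio')

Execution result:
id | product_id
2 | 5
4 | 5
6 | 2
7 | 5
8 | 2
14 | 5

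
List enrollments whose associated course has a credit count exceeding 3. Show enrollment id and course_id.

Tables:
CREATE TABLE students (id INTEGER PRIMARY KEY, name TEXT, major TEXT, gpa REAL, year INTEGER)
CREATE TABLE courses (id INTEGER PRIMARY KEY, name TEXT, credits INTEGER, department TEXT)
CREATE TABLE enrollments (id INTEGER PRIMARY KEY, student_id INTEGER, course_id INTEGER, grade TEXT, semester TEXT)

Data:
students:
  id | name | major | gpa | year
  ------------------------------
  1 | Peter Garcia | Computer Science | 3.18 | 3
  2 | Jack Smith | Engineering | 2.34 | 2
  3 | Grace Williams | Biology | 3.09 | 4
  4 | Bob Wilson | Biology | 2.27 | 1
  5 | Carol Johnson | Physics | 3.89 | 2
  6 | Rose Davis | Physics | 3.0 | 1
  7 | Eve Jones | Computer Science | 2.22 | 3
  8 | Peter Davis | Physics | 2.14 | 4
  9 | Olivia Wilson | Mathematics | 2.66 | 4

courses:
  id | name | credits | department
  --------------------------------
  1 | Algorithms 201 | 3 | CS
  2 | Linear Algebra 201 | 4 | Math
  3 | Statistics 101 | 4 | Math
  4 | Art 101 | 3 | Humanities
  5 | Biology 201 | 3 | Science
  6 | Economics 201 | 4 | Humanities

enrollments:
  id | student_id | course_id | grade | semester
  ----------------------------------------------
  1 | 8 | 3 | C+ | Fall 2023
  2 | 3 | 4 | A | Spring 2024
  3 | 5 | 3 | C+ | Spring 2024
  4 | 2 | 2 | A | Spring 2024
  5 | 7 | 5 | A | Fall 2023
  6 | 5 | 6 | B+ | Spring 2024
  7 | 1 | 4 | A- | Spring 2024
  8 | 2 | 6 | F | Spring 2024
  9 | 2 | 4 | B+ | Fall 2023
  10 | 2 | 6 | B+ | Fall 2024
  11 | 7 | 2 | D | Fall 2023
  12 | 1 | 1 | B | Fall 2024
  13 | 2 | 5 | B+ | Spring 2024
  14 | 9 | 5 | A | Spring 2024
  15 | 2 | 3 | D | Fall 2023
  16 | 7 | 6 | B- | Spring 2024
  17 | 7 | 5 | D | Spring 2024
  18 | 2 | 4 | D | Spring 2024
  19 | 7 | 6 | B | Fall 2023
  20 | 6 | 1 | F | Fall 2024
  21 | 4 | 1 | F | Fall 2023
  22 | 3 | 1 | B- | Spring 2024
SELECT id, course_id FROM enrollments WHERE course_id IN (SELECT id FROM courses WHERE credits > 3)

Execution result:
id | course_id
1 | 3
3 | 3
4 | 2
6 | 6
8 | 6
10 | 6
11 | 2
15 | 3
16 | 6
19 | 6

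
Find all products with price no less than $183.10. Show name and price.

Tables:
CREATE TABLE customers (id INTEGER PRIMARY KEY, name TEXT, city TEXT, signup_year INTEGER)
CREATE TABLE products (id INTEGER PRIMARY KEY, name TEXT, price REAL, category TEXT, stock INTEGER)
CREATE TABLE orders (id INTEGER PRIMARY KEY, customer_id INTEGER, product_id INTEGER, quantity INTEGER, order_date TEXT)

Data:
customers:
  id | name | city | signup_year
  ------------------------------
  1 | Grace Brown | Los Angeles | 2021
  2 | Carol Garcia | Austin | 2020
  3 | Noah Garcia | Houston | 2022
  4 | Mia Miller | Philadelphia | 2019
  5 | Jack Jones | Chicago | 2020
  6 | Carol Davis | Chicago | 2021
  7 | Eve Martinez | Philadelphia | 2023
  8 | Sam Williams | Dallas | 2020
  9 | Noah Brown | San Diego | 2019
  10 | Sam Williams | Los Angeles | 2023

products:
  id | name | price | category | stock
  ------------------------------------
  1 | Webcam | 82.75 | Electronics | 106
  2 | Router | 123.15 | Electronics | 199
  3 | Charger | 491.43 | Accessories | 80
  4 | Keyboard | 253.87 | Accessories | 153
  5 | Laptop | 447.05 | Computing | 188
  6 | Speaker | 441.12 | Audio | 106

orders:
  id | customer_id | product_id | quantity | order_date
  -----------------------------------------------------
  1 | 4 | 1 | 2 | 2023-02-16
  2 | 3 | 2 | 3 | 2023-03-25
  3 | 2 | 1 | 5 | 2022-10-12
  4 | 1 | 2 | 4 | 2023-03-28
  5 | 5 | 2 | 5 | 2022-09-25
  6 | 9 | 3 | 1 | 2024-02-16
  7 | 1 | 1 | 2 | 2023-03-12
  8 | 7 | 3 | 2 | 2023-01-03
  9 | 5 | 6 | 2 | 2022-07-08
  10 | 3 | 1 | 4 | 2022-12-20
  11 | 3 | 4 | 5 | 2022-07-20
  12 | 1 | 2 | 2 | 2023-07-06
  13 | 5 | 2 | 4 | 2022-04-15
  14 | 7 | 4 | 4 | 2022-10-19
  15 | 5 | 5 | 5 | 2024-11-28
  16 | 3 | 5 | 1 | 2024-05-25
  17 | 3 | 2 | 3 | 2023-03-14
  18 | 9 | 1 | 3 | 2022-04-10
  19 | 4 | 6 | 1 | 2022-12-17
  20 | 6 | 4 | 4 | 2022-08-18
SELECT name, price FROM products WHERE price >= 183.1

Execution result:
name | price
Charger | 491.43
Keyboard | 253.87
Laptop | 447.05
Speaker | 441.12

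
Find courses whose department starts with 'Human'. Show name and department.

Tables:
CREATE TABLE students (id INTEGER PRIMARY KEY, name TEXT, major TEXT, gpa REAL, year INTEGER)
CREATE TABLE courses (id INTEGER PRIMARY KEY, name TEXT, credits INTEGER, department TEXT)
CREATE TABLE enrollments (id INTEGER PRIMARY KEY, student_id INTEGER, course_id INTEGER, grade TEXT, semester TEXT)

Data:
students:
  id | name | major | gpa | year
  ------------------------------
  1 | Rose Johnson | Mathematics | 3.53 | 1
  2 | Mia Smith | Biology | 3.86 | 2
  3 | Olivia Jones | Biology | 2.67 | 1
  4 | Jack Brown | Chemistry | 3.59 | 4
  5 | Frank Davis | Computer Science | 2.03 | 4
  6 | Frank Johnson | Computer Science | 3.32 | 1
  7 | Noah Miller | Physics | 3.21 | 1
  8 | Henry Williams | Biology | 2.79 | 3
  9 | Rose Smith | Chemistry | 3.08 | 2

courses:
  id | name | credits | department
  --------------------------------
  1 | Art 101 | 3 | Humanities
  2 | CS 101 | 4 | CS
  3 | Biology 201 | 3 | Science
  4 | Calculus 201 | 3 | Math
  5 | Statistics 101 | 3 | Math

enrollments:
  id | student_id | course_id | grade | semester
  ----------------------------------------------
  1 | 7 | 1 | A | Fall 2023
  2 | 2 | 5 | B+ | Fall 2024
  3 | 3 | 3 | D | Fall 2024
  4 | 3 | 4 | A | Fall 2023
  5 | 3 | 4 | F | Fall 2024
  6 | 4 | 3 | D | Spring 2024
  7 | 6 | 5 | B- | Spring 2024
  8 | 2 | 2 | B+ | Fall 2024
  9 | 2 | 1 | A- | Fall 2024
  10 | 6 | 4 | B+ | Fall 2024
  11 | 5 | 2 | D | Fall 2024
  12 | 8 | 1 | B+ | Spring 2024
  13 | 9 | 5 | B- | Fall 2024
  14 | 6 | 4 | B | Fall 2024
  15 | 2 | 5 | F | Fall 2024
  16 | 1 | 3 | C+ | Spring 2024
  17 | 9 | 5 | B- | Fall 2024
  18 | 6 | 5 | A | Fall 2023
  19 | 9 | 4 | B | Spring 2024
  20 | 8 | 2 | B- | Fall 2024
SELECT name, department FROM courses WHERE department LIKE 'Human%'

Execution result:
name | department
Art 101 | Humanities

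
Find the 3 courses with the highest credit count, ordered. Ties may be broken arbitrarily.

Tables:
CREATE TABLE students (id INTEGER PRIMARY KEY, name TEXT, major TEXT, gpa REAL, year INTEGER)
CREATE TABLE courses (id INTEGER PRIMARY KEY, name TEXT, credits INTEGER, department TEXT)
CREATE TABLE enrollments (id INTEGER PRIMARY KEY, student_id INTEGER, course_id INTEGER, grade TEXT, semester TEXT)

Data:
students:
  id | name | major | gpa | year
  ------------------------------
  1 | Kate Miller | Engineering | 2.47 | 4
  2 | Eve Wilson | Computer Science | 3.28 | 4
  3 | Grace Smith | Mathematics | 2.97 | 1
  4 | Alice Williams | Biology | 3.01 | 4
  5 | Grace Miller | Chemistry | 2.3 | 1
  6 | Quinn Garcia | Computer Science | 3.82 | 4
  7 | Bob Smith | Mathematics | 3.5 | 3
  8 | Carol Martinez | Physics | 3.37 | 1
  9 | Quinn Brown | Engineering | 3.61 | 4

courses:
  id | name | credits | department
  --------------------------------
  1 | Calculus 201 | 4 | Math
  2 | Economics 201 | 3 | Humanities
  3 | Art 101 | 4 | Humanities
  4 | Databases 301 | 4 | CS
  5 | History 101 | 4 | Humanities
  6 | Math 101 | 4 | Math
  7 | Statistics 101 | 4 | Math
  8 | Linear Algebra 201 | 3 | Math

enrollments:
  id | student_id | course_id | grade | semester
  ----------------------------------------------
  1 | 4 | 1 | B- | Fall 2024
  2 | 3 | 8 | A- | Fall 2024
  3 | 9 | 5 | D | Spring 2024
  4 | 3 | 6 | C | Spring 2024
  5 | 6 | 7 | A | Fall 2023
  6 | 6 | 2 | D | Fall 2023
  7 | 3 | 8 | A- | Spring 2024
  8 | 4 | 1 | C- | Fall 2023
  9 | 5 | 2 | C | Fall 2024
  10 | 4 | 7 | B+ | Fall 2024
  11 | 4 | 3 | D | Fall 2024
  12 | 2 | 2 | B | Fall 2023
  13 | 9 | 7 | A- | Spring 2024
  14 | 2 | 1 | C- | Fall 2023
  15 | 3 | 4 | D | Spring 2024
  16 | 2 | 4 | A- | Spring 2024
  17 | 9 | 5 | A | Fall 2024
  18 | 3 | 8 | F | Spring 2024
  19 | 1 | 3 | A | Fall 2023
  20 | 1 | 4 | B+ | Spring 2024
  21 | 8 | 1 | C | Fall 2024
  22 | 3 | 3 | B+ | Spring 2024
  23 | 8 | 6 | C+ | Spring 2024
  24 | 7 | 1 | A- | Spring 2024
SELECT name, credits FROM courses ORDER BY credits DESC LIMIT 3

Execution result:
name | credits
Calculus 201 | 4
Art 101 | 4
Databases 301 | 4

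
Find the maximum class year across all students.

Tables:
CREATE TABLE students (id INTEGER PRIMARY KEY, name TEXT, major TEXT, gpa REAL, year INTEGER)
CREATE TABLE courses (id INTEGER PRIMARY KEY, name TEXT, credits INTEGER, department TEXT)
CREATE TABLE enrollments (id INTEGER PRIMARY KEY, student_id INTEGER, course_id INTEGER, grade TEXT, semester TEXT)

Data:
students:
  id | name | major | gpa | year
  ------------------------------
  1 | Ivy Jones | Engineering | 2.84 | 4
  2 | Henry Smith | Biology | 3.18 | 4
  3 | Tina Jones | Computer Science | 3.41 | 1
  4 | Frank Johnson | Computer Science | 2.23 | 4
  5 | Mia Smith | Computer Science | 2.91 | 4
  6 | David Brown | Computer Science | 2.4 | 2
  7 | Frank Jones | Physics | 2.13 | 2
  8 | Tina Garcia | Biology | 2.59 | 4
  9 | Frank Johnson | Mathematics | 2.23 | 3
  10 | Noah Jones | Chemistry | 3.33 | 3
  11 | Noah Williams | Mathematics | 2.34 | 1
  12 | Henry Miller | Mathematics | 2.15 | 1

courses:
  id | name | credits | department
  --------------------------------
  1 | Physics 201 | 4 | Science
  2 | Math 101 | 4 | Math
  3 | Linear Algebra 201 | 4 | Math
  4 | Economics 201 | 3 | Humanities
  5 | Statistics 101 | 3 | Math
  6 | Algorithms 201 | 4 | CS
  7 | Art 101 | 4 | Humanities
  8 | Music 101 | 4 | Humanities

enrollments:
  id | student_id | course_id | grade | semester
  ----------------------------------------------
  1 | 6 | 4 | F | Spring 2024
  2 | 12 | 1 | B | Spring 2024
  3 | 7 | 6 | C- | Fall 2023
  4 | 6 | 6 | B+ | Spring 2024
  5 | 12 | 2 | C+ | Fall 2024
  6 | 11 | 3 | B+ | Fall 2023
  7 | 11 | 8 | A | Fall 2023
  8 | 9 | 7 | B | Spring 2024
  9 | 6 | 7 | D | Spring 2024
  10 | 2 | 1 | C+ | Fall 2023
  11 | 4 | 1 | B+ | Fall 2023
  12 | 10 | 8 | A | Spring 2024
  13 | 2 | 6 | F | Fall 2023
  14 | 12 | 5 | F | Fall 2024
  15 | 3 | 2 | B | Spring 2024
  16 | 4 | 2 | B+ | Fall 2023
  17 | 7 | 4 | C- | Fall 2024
SELECT MAX(year) FROM students

Execution result:
4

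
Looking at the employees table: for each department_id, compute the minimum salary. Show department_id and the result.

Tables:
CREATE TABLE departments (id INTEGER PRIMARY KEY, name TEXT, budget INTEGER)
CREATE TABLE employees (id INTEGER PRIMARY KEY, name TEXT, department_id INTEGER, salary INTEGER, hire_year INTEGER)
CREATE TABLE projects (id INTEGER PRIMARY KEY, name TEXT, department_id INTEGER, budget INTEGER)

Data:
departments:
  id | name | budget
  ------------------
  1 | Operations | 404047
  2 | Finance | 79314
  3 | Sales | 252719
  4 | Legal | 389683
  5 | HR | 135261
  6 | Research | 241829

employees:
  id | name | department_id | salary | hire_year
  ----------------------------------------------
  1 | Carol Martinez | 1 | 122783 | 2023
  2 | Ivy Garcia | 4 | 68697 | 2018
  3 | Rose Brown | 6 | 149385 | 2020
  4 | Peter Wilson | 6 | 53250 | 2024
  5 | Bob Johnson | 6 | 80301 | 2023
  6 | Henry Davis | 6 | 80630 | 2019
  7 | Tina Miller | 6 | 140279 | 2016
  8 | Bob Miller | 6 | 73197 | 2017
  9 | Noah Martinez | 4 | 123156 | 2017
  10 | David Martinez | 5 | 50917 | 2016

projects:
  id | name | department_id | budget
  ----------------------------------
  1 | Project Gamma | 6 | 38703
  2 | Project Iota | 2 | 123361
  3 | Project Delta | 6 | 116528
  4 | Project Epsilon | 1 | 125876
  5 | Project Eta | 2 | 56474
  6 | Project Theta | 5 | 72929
SELECT department_id, MIN(salary) AS min_salary FROM employees GROUP BY department_id

Execution result:
department_id | min_salary
1 | 122783
4 | 68697
5 | 50917
6 | 53250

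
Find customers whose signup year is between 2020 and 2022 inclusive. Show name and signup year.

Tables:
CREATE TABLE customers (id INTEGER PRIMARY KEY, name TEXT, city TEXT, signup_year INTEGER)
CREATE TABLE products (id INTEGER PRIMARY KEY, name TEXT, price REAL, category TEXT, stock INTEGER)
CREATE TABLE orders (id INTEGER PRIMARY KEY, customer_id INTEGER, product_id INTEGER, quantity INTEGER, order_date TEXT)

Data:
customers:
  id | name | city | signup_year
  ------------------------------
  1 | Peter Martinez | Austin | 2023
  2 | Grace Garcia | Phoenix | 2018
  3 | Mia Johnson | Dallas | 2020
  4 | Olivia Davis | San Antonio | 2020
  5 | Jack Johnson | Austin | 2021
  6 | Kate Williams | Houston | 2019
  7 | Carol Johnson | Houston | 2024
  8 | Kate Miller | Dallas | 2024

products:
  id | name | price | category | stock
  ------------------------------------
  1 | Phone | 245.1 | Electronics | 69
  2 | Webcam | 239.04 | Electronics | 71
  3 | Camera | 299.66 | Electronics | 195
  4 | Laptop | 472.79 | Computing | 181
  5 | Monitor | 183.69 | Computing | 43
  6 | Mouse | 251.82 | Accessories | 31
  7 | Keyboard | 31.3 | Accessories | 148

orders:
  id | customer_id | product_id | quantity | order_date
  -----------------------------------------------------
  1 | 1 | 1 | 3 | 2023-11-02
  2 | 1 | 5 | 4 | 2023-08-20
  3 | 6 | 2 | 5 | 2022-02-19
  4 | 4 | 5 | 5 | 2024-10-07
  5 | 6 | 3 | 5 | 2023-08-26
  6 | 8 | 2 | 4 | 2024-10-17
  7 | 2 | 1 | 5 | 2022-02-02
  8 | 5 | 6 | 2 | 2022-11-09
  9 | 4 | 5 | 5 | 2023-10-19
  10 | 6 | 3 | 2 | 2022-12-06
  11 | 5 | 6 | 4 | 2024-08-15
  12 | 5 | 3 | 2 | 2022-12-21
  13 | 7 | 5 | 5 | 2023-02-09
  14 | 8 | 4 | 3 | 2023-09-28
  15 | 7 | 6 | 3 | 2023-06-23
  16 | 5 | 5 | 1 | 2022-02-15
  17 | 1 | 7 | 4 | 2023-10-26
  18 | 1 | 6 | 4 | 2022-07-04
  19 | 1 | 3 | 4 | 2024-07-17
SELECT name, signup_year FROM customers WHERE signup_year BETWEEN 2020 AND 2022

Execution result:
name | signup_year
Mia Johnson | 2020
Olivia Davis | 2020
Jack Johnson | 2021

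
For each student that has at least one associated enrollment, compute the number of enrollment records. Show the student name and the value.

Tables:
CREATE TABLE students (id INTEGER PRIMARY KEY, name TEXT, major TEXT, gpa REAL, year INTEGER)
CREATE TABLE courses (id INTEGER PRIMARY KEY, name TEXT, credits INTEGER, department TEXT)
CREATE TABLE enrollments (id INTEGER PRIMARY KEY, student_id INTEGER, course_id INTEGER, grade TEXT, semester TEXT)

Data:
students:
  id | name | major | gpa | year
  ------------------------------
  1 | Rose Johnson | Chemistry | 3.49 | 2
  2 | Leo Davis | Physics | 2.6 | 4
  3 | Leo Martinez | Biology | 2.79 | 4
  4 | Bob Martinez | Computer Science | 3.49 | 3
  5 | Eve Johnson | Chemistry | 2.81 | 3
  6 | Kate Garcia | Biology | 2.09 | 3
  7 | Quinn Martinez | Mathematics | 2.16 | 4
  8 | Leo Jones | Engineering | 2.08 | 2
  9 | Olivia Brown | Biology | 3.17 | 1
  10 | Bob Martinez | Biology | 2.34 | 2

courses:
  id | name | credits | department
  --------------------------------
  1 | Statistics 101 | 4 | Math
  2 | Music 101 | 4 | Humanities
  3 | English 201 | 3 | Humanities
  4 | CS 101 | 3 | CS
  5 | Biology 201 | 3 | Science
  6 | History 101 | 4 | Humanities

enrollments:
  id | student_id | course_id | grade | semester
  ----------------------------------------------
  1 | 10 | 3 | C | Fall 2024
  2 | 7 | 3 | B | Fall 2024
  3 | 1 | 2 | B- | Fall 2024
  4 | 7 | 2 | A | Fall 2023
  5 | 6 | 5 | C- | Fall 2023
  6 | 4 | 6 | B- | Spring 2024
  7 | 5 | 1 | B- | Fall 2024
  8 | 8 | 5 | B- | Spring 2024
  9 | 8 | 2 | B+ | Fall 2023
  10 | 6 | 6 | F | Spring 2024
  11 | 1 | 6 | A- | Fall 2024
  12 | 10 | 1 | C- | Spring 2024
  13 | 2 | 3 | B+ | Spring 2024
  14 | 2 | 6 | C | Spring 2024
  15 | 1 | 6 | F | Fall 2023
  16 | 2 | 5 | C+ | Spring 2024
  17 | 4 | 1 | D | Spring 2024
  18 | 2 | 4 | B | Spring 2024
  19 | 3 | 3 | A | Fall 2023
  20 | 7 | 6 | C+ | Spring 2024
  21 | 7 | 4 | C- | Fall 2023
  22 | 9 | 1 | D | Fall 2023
SELECT p.name, COUNT(*) AS n FROM enrollments c JOIN students p ON c.student_id = p.id GROUP BY p.id, p.name

Execution result:
name | n
Rose Johnson | 3
Leo Davis | 4
Leo Martinez | 1
Bob Martinez | 2
Eve Johnson | 1
Kate Garcia | 2
Quinn Martinez | 4
Leo Jones | 2
Olivia Brown | 1
Bob Martinez | 2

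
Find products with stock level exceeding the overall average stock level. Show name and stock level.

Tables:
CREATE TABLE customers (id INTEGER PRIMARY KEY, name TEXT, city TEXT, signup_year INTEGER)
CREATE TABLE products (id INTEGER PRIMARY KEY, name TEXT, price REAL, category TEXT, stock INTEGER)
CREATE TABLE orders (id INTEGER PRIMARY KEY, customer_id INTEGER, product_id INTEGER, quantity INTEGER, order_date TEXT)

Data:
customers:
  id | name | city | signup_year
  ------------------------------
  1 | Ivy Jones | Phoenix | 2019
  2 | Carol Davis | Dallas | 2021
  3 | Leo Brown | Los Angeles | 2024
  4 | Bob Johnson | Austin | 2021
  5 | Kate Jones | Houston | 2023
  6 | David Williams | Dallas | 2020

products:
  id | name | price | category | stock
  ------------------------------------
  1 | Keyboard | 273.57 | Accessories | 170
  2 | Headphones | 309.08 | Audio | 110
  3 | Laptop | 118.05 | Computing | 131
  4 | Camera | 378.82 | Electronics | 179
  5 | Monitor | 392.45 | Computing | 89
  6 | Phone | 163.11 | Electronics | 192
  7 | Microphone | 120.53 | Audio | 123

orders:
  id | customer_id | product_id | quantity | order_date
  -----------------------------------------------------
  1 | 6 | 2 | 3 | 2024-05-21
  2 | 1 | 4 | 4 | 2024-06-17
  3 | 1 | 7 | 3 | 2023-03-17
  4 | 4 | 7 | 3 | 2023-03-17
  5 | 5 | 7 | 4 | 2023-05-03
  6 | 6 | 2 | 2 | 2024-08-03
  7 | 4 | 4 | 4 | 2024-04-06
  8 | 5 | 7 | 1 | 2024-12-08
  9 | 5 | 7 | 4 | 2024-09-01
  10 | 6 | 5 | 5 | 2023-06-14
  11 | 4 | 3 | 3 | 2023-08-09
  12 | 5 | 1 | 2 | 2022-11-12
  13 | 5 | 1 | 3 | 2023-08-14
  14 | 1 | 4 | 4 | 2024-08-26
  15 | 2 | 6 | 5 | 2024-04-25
SELECT name, stock FROM products WHERE stock > (SELECT AVG(stock) FROM products)

Execution result:
name | stock
Keyboard | 170
Camera | 179
Phone | 192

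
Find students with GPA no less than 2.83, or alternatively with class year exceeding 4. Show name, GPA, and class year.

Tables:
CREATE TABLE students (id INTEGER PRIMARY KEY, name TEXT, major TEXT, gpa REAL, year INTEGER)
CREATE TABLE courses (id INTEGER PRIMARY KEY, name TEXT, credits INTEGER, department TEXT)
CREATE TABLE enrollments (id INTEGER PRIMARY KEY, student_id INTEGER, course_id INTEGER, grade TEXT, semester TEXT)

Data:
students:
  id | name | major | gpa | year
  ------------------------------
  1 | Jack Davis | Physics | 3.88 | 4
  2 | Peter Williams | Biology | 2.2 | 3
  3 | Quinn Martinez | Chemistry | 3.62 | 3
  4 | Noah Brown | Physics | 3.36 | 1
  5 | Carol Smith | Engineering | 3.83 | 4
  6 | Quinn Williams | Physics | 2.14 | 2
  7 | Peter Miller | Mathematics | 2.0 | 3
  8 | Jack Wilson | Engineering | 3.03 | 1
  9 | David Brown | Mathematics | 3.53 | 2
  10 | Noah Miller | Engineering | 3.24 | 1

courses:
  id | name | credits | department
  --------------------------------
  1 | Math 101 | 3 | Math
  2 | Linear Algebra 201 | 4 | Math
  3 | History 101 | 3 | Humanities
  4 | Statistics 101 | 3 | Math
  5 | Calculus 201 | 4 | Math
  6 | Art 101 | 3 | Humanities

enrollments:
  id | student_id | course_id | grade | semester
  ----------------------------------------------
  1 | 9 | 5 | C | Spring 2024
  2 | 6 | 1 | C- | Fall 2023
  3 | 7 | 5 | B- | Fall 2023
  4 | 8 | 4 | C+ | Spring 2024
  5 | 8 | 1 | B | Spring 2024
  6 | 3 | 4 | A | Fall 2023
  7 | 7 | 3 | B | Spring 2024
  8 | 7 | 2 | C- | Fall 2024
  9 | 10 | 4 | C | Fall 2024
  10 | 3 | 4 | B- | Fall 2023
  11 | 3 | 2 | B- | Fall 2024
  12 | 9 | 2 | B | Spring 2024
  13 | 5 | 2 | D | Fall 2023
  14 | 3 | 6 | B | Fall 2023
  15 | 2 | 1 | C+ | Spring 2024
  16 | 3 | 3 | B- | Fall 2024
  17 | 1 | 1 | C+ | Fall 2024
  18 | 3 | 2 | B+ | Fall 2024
SELECT name, gpa, year FROM students WHERE gpa >= 2.83 OR year > 4

Execution result:
name | gpa | year
Jack Davis | 3.88 | 4
Quinn Martinez | 3.62 | 3
Noah Brown | 3.36 | 1
Carol Smith | 3.83 | 4
Jack Wilson | 3.03 | 1
David Brown | 3.53 | 2
Noah Miller | 3.24 | 1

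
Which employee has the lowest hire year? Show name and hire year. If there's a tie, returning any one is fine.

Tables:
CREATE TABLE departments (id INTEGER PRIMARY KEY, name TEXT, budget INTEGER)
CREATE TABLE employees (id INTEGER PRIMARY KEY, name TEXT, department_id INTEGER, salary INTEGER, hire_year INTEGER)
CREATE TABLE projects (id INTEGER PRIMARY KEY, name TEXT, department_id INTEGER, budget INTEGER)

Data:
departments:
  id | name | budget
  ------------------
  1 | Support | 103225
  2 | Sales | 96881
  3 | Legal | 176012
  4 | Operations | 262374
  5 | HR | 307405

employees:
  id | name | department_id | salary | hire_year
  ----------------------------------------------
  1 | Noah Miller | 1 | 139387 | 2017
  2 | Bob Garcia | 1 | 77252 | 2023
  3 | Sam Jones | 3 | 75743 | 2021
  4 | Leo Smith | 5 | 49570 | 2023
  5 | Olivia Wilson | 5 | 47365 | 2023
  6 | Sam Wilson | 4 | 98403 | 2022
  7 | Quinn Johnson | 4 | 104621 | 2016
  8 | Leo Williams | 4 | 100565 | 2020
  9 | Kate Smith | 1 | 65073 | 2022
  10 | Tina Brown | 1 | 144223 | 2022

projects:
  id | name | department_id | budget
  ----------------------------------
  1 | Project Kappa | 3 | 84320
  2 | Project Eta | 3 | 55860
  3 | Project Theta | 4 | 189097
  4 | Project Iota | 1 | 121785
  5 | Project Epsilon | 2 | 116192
SELECT name, hire_year FROM employees ORDER BY hire_year ASC LIMIT 1

Execution result:
name | hire_year
Quinn Johnson | 2016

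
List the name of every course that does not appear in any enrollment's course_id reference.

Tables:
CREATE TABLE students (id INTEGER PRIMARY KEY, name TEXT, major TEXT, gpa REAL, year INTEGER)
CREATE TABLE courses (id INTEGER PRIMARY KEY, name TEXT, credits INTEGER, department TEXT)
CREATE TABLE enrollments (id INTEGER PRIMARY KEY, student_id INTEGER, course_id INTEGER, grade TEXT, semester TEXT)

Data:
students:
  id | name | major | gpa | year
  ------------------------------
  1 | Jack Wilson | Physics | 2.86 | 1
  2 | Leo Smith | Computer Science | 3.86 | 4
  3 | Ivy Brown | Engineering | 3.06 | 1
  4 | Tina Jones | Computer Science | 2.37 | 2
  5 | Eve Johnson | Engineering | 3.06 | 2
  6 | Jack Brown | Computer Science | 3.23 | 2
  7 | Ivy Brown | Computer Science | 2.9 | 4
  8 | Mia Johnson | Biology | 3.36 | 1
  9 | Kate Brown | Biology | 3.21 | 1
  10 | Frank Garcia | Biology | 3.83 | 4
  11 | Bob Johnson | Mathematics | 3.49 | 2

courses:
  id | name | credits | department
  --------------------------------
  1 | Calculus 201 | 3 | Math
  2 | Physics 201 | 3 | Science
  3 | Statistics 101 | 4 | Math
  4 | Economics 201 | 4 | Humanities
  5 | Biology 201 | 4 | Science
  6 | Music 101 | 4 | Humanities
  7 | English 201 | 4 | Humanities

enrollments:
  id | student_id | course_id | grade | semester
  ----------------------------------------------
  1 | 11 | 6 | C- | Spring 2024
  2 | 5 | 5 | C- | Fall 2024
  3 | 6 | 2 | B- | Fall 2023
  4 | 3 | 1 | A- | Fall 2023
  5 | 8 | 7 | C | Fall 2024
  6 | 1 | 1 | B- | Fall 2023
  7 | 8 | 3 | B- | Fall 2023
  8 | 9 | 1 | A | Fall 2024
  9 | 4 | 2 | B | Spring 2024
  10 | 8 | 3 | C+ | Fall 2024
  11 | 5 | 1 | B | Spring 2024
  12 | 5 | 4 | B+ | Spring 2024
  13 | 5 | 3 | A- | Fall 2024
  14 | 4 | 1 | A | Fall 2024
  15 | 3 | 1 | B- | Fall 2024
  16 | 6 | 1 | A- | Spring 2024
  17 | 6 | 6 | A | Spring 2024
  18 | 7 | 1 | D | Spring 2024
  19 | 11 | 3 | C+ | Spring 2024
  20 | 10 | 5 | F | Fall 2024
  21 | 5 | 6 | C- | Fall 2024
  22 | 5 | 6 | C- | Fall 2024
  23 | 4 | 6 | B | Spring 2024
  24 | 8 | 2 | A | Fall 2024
SELECT p.name FROM courses p LEFT JOIN enrollments c ON c.course_id = p.id WHERE c.id IS NULL

Execution result:
(no rows)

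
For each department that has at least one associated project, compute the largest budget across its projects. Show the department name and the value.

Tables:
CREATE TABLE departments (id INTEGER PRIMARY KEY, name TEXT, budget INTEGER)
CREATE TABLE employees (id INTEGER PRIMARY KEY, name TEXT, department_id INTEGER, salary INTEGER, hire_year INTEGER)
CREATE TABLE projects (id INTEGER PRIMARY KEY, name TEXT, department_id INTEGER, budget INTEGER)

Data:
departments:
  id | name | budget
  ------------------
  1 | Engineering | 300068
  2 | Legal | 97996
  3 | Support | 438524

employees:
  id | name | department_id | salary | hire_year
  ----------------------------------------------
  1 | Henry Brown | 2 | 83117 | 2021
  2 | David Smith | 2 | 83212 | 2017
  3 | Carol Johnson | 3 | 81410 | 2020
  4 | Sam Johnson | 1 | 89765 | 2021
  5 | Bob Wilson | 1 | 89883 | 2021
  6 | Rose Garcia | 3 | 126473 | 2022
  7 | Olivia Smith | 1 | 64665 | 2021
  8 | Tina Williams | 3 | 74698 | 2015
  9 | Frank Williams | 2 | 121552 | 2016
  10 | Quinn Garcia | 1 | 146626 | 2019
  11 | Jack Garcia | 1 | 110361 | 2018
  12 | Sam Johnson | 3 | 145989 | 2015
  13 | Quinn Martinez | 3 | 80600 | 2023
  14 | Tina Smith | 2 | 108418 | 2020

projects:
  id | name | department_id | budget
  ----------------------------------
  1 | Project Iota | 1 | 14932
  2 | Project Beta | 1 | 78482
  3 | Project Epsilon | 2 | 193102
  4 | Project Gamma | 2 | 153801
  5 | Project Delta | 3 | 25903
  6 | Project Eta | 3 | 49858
SELECT p.name, MAX(c.budget) AS max_budget FROM projects c JOIN departments p ON c.department_id = p.id GROUP BY p.id, p.name

Execution result:
name | max_budget
Engineering | 78482
Legal | 193102
Support | 49858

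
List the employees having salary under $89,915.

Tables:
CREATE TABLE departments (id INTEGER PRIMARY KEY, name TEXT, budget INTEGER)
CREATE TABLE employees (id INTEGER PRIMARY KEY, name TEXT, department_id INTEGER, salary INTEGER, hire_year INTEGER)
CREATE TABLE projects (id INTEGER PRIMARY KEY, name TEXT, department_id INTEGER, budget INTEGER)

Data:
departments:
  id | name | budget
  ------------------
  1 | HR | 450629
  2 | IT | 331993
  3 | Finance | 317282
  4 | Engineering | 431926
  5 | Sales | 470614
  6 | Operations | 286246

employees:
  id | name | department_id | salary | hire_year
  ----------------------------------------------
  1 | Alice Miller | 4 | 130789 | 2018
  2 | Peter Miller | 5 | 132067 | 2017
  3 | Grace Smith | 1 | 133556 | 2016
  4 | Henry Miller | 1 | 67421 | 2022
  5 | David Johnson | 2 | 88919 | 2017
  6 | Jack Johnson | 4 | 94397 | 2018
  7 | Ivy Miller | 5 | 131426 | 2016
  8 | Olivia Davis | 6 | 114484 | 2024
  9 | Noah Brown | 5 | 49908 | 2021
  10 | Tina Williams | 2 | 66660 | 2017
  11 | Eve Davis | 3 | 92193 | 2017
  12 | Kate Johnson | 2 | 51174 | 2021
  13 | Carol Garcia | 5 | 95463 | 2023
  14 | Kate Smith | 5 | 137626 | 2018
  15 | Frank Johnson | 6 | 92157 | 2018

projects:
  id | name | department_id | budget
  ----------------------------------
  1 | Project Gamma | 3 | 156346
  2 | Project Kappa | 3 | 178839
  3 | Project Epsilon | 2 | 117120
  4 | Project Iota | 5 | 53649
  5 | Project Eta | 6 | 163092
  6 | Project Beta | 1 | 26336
SELECT name, salary FROM employees WHERE salary < 89915

Execution result:
name | salary
Henry Miller | 67421
David Johnson | 88919
Noah Brown | 49908
Tina Williams | 66660
Kate Johnson | 51174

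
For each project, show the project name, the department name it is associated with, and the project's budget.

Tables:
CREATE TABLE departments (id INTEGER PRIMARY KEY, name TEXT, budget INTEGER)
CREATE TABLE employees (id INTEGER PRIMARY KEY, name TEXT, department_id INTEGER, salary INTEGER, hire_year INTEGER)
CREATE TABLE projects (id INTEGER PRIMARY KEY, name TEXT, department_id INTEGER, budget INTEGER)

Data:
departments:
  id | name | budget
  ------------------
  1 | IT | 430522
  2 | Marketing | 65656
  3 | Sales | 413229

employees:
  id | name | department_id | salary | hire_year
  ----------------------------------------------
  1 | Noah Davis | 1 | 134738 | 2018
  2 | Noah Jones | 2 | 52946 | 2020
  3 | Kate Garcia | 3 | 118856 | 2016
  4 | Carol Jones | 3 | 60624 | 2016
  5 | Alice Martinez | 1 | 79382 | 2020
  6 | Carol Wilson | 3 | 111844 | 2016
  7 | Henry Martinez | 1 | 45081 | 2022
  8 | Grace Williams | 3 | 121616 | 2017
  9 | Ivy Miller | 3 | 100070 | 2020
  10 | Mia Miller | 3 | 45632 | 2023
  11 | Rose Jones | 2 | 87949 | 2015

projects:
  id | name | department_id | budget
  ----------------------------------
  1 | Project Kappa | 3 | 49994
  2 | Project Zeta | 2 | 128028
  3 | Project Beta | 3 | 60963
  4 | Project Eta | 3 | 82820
SELECT c.name, p.name AS department, c.budget FROM projects c JOIN departments p ON c.department_id = p.id

Execution result:
name | department | budget
Project Kappa | Sales | 49994
Project Zeta | Marketing | 128028
Project Beta | Sales | 60963
Project Eta | Sales | 82820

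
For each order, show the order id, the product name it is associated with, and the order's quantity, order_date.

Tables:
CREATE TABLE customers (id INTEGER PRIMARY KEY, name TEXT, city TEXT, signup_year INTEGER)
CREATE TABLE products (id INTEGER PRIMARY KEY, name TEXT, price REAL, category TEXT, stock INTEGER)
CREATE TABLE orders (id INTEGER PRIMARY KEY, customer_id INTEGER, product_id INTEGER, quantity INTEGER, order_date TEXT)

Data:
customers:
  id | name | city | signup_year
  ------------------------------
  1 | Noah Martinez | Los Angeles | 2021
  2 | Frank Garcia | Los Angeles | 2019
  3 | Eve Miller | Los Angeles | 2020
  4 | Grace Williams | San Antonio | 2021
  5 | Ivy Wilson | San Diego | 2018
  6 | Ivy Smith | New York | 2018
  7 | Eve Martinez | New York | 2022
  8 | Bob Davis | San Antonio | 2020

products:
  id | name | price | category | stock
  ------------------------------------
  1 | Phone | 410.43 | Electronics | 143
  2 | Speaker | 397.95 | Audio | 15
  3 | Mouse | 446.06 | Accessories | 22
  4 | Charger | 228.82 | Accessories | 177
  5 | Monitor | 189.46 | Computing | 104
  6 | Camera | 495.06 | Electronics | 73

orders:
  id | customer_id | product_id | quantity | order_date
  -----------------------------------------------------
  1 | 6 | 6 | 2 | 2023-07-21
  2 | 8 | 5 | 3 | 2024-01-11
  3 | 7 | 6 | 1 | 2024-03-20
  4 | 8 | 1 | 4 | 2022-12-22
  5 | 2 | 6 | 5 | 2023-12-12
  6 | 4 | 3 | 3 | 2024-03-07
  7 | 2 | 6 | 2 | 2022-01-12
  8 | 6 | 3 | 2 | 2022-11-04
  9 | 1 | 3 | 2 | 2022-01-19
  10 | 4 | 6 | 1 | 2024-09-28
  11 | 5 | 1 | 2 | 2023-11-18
SELECT c.id, p.name AS product, c.quantity, c.order_date FROM orders c JOIN products p ON c.product_id = p.id

Execution result:
id | product | quantity | order_date
1 | Camera | 2 | 2023-07-21
2 | Monitor | 3 | 2024-01-11
3 | Camera | 1 | 2024-03-20
4 | Phone | 4 | 2022-12-22
5 | Camera | 5 | 2023-12-12
6 | Mouse | 3 | 2024-03-07
7 | Camera | 2 | 2022-01-12
8 | Mouse | 2 | 2022-11-04
9 | Mouse | 2 | 2022-01-19
10 | Camera | 1 | 2024-09-28
11 | Phone | 2 | 2023-11-18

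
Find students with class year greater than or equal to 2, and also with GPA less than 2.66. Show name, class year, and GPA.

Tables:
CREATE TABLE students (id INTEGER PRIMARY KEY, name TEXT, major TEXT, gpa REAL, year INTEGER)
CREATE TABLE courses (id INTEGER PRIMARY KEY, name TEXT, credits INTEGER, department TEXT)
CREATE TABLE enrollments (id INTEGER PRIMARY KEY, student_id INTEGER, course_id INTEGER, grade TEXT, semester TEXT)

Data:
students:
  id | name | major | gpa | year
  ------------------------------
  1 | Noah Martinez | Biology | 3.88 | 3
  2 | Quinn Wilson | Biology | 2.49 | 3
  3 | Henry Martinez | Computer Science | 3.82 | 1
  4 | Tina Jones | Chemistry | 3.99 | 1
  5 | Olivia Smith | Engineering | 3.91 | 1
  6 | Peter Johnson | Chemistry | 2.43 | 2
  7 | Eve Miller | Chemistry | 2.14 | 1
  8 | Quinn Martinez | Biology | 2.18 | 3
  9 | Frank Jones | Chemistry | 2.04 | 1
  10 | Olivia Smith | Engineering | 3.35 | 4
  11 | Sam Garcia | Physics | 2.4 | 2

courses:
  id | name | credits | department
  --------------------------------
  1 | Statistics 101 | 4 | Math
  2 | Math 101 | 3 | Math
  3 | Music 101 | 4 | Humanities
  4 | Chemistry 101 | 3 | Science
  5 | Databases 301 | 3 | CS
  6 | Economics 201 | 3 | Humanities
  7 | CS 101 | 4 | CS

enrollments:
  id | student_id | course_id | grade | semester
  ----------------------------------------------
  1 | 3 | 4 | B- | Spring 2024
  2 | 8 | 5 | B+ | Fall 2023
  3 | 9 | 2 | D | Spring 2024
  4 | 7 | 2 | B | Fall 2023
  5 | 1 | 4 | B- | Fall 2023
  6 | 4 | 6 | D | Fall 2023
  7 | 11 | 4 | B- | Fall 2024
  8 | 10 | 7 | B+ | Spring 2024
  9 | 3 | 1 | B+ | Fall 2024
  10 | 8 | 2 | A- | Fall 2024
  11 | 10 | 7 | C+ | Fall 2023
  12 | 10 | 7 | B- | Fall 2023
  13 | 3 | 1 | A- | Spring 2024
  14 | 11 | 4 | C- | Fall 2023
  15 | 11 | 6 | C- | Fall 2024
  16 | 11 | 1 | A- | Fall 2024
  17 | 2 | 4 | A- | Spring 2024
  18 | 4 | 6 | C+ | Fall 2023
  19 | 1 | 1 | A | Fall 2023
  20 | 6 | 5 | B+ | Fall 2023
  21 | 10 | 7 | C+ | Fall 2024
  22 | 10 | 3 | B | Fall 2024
SELECT name, year, gpa FROM students WHERE year >= 2 AND gpa < 2.66

Execution result:
name | year | gpa
Quinn Wilson | 3 | 2.49
Peter Johnson | 2 | 2.43
Quinn Martinez | 3 | 2.18
Sam Garcia | 2 | 2.40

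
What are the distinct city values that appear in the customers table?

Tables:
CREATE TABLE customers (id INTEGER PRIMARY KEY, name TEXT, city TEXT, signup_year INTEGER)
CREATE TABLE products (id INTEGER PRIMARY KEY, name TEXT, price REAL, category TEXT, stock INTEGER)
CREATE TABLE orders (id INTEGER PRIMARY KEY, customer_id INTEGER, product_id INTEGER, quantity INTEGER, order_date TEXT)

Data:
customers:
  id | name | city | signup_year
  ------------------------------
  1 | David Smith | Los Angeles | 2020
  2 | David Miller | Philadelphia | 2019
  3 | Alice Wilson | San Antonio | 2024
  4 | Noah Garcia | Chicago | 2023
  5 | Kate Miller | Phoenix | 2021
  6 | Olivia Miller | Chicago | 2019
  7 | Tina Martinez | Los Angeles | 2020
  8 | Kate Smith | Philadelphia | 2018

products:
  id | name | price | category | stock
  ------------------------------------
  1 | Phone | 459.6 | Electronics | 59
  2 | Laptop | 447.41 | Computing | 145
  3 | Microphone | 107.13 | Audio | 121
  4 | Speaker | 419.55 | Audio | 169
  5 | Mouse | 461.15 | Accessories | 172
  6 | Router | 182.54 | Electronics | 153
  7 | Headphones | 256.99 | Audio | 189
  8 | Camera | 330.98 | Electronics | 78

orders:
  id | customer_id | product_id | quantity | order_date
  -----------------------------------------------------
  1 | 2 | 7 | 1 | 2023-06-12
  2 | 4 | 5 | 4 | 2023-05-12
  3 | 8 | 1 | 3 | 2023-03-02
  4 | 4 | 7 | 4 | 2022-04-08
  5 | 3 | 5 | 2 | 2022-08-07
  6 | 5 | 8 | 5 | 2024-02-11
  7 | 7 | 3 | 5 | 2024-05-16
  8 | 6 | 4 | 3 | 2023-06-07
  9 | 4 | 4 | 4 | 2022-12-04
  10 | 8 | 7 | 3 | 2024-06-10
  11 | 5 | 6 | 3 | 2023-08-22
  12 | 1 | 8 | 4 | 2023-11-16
SELECT DISTINCT city FROM customers

Execution result:
city
Los Angeles
Philadelphia
San Antonio
Chicago
Phoenix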